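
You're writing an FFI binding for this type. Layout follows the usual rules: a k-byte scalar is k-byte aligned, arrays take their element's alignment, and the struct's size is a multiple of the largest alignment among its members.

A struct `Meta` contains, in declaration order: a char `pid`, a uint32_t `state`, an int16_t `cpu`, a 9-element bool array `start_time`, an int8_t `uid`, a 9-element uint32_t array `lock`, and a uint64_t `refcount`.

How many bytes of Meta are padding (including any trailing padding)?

@0: pid [1B, align 1] → 1
+3 pad (align 4)
@4: state [4B, align 4] → 8
@8: cpu [2B, align 2] → 10
@10: start_time [9B, align 1] → 19
@19: uid [1B, align 1] → 20
@20: lock [36B, align 4] → 56
@56: refcount [8B, align 8] → 64
size 64, align 8
data bytes 61, size 64 → padding 3

3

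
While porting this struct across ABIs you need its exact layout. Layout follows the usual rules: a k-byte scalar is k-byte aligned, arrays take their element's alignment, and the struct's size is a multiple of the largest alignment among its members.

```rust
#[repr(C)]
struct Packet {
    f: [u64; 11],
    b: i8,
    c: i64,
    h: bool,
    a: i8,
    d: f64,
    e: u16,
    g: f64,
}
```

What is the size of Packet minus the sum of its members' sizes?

19

0..88  f  (88B, 8-aligned)
88..89  b  (1B, 1-aligned)
89..96  -- padding (7B)
96..104  c  (8B, 8-aligned)
104..105  h  (1B, 1-aligned)
105..106  a  (1B, 1-aligned)
106..112  -- padding (6B)
112..120  d  (8B, 8-aligned)
120..122  e  (2B, 2-aligned)
122..128  -- padding (6B)
128..136  g  (8B, 8-aligned)
sizeof = 136, alignof = 8
data bytes 117, size 136 → padding 19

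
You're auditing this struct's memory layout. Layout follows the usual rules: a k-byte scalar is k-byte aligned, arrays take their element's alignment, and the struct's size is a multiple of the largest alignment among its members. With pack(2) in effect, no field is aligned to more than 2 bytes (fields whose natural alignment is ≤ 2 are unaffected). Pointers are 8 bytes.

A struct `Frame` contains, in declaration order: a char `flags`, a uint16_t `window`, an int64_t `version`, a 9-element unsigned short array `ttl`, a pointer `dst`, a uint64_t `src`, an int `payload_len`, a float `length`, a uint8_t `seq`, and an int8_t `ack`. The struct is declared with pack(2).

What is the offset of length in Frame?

50

0..1  flags  (1B, 1-aligned)
1..2  -- padding (1B)
2..4  window  (2B, 2-aligned)
4..12  version  (8B, 2-aligned)
12..30  ttl  (18B, 2-aligned)
30..38  dst  (8B, 2-aligned)
38..46  src  (8B, 2-aligned)
46..50  payload_len  (4B, 2-aligned)
50..54  length  (4B, 2-aligned)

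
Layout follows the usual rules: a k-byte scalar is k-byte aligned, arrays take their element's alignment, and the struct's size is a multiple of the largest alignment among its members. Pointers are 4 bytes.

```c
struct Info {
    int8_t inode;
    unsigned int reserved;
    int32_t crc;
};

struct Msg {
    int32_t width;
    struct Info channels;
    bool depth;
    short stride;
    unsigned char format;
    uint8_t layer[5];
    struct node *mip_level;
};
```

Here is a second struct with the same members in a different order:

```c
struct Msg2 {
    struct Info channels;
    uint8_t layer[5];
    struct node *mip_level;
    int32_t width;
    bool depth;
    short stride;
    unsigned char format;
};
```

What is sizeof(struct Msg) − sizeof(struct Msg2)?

-4

Info: @0: inode [1B, align 1] → 1; +3 pad (align 4); @4: reserved [4B, align 4] → 8; @8: crc [4B, align 4] → 12; size 12, align 4
@0: width [4B, align 4] → 4
@4: channels [12B, align 4] → 16
@16: depth [1B, align 1] → 17
+1 pad (align 2)
@18: stride [2B, align 2] → 20
@20: format [1B, align 1] → 21
@21: layer [5B, align 1] → 26
+2 pad (align 4)
@28: mip_level [4B, align 4] → 32
size 32, align 4
— Msg2 —
@0: channels [12B, align 4] → 12
@12: layer [5B, align 1] → 17
+3 pad (align 4)
@20: mip_level [4B, align 4] → 24
@24: width [4B, align 4] → 28
@28: depth [1B, align 1] → 29
+1 pad (align 2)
@30: stride [2B, align 2] → 32
@32: format [1B, align 1] → 33
+3 tail pad (align 4)
size 36, align 4
32 − 36 = -4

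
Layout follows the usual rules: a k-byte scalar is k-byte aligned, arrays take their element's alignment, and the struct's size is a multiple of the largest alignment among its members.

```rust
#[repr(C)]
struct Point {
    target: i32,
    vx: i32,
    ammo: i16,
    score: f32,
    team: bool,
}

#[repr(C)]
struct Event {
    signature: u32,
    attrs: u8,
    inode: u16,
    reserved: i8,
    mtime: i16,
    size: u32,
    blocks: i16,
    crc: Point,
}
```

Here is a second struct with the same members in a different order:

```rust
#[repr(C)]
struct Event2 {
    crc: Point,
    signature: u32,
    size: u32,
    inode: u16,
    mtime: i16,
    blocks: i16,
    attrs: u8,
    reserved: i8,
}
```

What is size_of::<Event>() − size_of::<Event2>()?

Point: @0: target [4B, align 4] → 4; @4: vx [4B, align 4] → 8; @8: ammo [2B, align 2] → 10; +2 pad (align 4); @12: score [4B, align 4] → 16; @16: team [1B, align 1] → 17; +3 tail pad (align 4); size 20, align 4
@0: signature [4B, align 4] → 4
@4: attrs [1B, align 1] → 5
+1 pad (align 2)
@6: inode [2B, align 2] → 8
@8: reserved [1B, align 1] → 9
+1 pad (align 2)
@10: mtime [2B, align 2] → 12
@12: size [4B, align 4] → 16
@16: blocks [2B, align 2] → 18
+2 pad (align 4)
@20: crc [20B, align 4] → 40
size 40, align 4
— Event2 —
@0: crc [20B, align 4] → 20
@20: signature [4B, align 4] → 24
@24: size [4B, align 4] → 28
@28: inode [2B, align 2] → 30
@30: mtime [2B, align 2] → 32
@32: blocks [2B, align 2] → 34
@34: attrs [1B, align 1] → 35
@35: reserved [1B, align 1] → 36
size 36, align 4
40 − 36 = 4

4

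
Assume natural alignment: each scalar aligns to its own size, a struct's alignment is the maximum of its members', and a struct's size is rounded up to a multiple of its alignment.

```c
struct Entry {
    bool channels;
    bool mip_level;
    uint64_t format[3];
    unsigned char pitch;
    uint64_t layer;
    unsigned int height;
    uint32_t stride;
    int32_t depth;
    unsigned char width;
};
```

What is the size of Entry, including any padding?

0..1  channels  (1B, 1-aligned)
1..2  mip_level  (1B, 1-aligned)
2..8  -- padding (6B)
8..32  format  (24B, 8-aligned)
32..33  pitch  (1B, 1-aligned)
33..40  -- padding (7B)
40..48  layer  (8B, 8-aligned)
48..52  height  (4B, 4-aligned)
52..56  stride  (4B, 4-aligned)
56..60  depth  (4B, 4-aligned)
60..61  width  (1B, 1-aligned)
61..64  -- tail padding (3B)
sizeof = 64, alignof = 8

64 bytes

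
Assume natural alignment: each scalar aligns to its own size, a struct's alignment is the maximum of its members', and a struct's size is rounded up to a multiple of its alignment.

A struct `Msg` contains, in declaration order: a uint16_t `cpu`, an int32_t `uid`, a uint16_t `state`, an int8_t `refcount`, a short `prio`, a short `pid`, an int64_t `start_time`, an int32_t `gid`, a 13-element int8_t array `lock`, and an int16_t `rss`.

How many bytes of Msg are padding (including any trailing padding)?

0..2  cpu  (2B, 2-aligned)
2..4  -- padding (2B)
4..8  uid  (4B, 4-aligned)
8..10  state  (2B, 2-aligned)
10..11  refcount  (1B, 1-aligned)
11..12  -- padding (1B)
12..14  prio  (2B, 2-aligned)
14..16  pid  (2B, 2-aligned)
16..24  start_time  (8B, 8-aligned)
24..28  gid  (4B, 4-aligned)
28..41  lock  (13B, 1-aligned)
41..42  -- padding (1B)
42..44  rss  (2B, 2-aligned)
44..48  -- tail padding (4B)
sizeof = 48, alignof = 8
data bytes 40, size 48 → padding 8

8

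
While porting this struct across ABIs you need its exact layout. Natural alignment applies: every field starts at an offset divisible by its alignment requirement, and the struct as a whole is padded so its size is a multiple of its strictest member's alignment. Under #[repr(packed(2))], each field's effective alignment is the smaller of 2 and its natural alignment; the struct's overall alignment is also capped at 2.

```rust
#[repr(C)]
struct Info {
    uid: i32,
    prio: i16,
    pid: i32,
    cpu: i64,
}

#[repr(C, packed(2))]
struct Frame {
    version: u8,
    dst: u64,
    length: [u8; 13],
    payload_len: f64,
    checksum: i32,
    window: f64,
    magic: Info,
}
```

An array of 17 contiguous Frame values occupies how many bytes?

Info: @0: uid [4B, align 4] → 4; @4: prio [2B, align 2] → 6; +2 pad (align 4); @8: pid [4B, align 4] → 12; +4 pad (align 8); @16: cpu [8B, align 8] → 24; size 24, align 8
@0: version [1B, align 1] → 1
+1 pad (align 2)
@2: dst [8B, align 2] → 10
@10: length [13B, align 1] → 23
+1 pad (align 2)
@24: payload_len [8B, align 2] → 32
@32: checksum [4B, align 2] → 36
@36: window [8B, align 2] → 44
@44: magic [24B, align 2] → 68
size 68, align 2
array of 17: 17 × 68 = 1156

1156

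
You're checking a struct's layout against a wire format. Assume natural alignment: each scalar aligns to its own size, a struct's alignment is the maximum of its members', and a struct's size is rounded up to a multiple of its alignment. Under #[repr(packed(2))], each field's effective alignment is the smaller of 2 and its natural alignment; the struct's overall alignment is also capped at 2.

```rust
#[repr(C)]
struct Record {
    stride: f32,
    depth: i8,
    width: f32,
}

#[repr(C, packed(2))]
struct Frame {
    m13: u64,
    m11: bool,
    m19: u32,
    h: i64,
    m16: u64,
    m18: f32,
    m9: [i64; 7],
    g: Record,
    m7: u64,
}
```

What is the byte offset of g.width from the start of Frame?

98

Record: @0: stride [4B, align 4] → 4; @4: depth [1B, align 1] → 5; +3 pad (align 4); @8: width [4B, align 4] → 12; size 12, align 4
@0: m13 [8B, align 2] → 8
@8: m11 [1B, align 1] → 9
+1 pad (align 2)
@10: m19 [4B, align 2] → 14
@14: h [8B, align 2] → 22
@22: m16 [8B, align 2] → 30
@30: m18 [4B, align 2] → 34
@34: m9 [56B, align 2] → 90
@90: g [12B, align 2] → 102
within Record: width at 8
90 + 8 = 98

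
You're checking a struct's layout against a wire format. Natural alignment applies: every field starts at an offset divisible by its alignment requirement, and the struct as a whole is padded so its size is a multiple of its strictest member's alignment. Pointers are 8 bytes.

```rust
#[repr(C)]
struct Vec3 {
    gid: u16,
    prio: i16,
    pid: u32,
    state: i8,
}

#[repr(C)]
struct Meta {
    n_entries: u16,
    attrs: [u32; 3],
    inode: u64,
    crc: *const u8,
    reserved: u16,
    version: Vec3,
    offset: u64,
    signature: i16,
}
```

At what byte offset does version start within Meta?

36

Vec3: 0..2  gid  (2B, 2-aligned); 2..4  prio  (2B, 2-aligned); 4..8  pid  (4B, 4-aligned); 8..9  state  (1B, 1-aligned); 9..12  -- tail padding (3B); sizeof = 12, alignof = 4
0..2  n_entries  (2B, 2-aligned)
2..4  -- padding (2B)
4..16  attrs  (12B, 4-aligned)
16..24  inode  (8B, 8-aligned)
24..32  crc  (8B, 8-aligned)
32..34  reserved  (2B, 2-aligned)
34..36  -- padding (2B)
36..48  version  (12B, 4-aligned)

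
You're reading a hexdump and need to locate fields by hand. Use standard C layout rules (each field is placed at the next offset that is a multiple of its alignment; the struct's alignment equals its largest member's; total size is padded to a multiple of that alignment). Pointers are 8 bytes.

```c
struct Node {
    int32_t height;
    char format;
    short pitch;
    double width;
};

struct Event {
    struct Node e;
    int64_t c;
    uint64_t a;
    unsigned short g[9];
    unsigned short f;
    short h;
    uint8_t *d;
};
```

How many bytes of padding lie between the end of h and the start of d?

2

Node: @0: height [4B, align 4] → 4; @4: format [1B, align 1] → 5; +1 pad (align 2); @6: pitch [2B, align 2] → 8; @8: width [8B, align 8] → 16; size 16, align 8
@0: e [16B, align 8] → 16
@16: c [8B, align 8] → 24
@24: a [8B, align 8] → 32
@32: g [18B, align 2] → 50
@50: f [2B, align 2] → 52
@52: h [2B, align 2] → 54
+2 pad (align 8)
@56: d [8B, align 8] → 64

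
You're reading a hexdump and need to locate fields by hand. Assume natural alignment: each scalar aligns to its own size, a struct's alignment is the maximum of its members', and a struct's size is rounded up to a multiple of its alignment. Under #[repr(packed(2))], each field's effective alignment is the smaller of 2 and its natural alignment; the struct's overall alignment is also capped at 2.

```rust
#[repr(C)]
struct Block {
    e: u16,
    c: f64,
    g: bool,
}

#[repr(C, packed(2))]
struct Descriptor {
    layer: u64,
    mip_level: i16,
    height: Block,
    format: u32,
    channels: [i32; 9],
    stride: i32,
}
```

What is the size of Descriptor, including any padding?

Block: @0: e [2B, align 2] → 2; +6 pad (align 8); @8: c [8B, align 8] → 16; @16: g [1B, align 1] → 17; +7 tail pad (align 8); size 24, align 8
@0: layer [8B, align 2] → 8
@8: mip_level [2B, align 2] → 10
@10: height [24B, align 2] → 34
@34: format [4B, align 2] → 38
@38: channels [36B, align 2] → 74
@74: stride [4B, align 2] → 78
size 78, align 2

78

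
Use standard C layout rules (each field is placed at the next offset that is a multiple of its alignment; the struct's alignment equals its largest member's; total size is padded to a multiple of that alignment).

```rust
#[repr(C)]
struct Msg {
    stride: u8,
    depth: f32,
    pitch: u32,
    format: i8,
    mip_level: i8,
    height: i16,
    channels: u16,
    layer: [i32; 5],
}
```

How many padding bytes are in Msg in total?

0..1  stride  (1B, 1-aligned)
1..4  -- padding (3B)
4..8  depth  (4B, 4-aligned)
8..12  pitch  (4B, 4-aligned)
12..13  format  (1B, 1-aligned)
13..14  mip_level  (1B, 1-aligned)
14..16  height  (2B, 2-aligned)
16..18  channels  (2B, 2-aligned)
18..20  -- padding (2B)
20..40  layer  (20B, 4-aligned)
sizeof = 40, alignof = 4
data bytes 35, size 40 → padding 5

5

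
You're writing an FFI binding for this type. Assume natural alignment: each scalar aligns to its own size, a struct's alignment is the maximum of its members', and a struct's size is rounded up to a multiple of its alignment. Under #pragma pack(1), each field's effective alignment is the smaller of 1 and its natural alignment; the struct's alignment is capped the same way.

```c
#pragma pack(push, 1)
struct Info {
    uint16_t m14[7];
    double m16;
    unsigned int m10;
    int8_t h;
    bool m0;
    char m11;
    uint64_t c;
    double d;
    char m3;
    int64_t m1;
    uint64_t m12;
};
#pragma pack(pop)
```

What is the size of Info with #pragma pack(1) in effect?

m14 at 0 (size 14, align 1) → ends 14
m16 at 14 (size 8, align 1) → ends 22
m10 at 22 (size 4, align 1) → ends 26
h at 26 (size 1, align 1) → ends 27
m0 at 27 (size 1, align 1) → ends 28
m11 at 28 (size 1, align 1) → ends 29
c at 29 (size 8, align 1) → ends 37
d at 37 (size 8, align 1) → ends 45
m3 at 45 (size 1, align 1) → ends 46
m1 at 46 (size 8, align 1) → ends 54
m12 at 54 (size 8, align 1) → ends 62
total 62 bytes, alignment 1

62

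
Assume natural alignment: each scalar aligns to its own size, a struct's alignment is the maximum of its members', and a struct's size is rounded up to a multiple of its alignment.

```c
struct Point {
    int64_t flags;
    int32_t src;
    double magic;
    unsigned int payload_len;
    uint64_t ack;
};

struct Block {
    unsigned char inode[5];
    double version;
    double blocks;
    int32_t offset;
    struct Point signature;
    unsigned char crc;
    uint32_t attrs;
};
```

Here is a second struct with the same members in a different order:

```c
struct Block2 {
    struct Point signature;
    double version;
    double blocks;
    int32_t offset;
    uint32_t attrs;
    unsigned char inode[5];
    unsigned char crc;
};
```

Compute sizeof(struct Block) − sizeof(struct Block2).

8

Point: @0: flags [8B, align 8] → 8; @8: src [4B, align 4] → 12; +4 pad (align 8); @16: magic [8B, align 8] → 24; @24: payload_len [4B, align 4] → 28; +4 pad (align 8); @32: ack [8B, align 8] → 40; size 40, align 8
@0: inode [5B, align 1] → 5
+3 pad (align 8)
@8: version [8B, align 8] → 16
@16: blocks [8B, align 8] → 24
@24: offset [4B, align 4] → 28
+4 pad (align 8)
@32: signature [40B, align 8] → 72
@72: crc [1B, align 1] → 73
+3 pad (align 4)
@76: attrs [4B, align 4] → 80
size 80, align 8
— Block2 —
@0: signature [40B, align 8] → 40
@40: version [8B, align 8] → 48
@48: blocks [8B, align 8] → 56
@56: offset [4B, align 4] → 60
@60: attrs [4B, align 4] → 64
@64: inode [5B, align 1] → 69
@69: crc [1B, align 1] → 70
+2 tail pad (align 8)
size 72, align 8
80 − 72 = 8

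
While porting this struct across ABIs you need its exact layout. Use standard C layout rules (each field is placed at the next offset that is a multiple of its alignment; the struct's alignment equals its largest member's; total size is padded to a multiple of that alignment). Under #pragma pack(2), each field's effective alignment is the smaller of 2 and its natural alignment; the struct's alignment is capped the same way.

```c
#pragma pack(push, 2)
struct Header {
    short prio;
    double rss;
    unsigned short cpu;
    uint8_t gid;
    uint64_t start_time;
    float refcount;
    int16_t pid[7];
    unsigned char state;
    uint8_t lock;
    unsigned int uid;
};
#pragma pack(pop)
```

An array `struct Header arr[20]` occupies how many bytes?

prio at 0 (size 2, align 2) → ends 2
rss at 2 (size 8, align 2) → ends 10
cpu at 10 (size 2, align 2) → ends 12
gid at 12 (size 1, align 1) → ends 13
pad 1 to align 2 for start_time
start_time at 14 (size 8, align 2) → ends 22
refcount at 22 (size 4, align 2) → ends 26
pid at 26 (size 14, align 2) → ends 40
state at 40 (size 1, align 1) → ends 41
lock at 41 (size 1, align 1) → ends 42
uid at 42 (size 4, align 2) → ends 46
total 46 bytes, alignment 2
array of 20: 20 × 46 = 920

920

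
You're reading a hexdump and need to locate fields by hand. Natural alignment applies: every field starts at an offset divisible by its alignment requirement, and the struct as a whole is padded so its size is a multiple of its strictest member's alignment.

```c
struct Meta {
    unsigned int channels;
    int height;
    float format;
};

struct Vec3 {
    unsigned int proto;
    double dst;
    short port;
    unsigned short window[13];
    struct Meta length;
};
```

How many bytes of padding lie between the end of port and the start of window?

0

Meta: 0..4  channels  (4B, 4-aligned); 4..8  height  (4B, 4-aligned); 8..12  format  (4B, 4-aligned); sizeof = 12, alignof = 4
0..4  proto  (4B, 4-aligned)
4..8  -- padding (4B)
8..16  dst  (8B, 8-aligned)
16..18  port  (2B, 2-aligned)
18..44  window  (26B, 2-aligned)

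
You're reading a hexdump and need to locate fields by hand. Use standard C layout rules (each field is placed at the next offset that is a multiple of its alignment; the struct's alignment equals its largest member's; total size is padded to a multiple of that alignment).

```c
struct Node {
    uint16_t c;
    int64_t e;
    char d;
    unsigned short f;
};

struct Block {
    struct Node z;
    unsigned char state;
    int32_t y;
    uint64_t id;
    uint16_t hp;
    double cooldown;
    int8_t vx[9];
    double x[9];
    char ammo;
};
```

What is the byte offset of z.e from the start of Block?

8

Node: 0..2  c  (2B, 2-aligned); 2..8  -- padding (6B); 8..16  e  (8B, 8-aligned); 16..17  d  (1B, 1-aligned); 17..18  -- padding (1B); 18..20  f  (2B, 2-aligned); 20..24  -- tail padding (4B); sizeof = 24, alignof = 8
0..24  z  (24B, 8-aligned)
within Node: e at 8
0 + 8 = 8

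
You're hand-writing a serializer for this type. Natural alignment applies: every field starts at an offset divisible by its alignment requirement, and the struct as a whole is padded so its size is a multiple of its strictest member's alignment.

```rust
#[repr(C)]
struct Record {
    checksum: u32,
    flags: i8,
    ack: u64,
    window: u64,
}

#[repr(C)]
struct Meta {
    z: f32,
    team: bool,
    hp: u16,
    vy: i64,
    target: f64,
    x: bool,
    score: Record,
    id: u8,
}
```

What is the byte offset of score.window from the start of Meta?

Record: 0..4  checksum  (4B, 4-aligned); 4..5  flags  (1B, 1-aligned); 5..8  -- padding (3B); 8..16  ack  (8B, 8-aligned); 16..24  window  (8B, 8-aligned); sizeof = 24, alignof = 8
0..4  z  (4B, 4-aligned)
4..5  team  (1B, 1-aligned)
5..6  -- padding (1B)
6..8  hp  (2B, 2-aligned)
8..16  vy  (8B, 8-aligned)
16..24  target  (8B, 8-aligned)
24..25  x  (1B, 1-aligned)
25..32  -- padding (7B)
32..56  score  (24B, 8-aligned)
within Record: window at 16
32 + 16 = 48

48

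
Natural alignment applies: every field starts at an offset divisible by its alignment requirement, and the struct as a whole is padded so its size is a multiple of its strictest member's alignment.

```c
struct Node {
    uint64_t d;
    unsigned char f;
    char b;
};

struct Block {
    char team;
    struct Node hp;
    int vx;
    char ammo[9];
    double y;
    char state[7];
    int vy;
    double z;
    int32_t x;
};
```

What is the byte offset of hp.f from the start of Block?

16

Node: d at 0 (size 8, align 8) → ends 8; f at 8 (size 1, align 1) → ends 9; b at 9 (size 1, align 1) → ends 10; tail pad 6 to reach multiple of 8; total 16 bytes, alignment 8
team at 0 (size 1, align 1) → ends 1
pad 7 to align 8 for hp
hp at 8 (size 16, align 8) → ends 24
within Node: f at 8
8 + 8 = 16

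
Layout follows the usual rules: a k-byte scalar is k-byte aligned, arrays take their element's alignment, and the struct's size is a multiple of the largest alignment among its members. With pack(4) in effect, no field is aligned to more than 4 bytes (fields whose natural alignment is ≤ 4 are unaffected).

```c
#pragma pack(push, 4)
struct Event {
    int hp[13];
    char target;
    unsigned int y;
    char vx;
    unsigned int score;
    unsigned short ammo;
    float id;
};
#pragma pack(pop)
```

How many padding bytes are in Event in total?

8

hp at 0 (size 52, align 4) → ends 52
target at 52 (size 1, align 1) → ends 53
pad 3 to align 4 for y
y at 56 (size 4, align 4) → ends 60
vx at 60 (size 1, align 1) → ends 61
pad 3 to align 4 for score
score at 64 (size 4, align 4) → ends 68
ammo at 68 (size 2, align 2) → ends 70
pad 2 to align 4 for id
id at 72 (size 4, align 4) → ends 76
total 76 bytes, alignment 4
data bytes 68, size 76 → padding 8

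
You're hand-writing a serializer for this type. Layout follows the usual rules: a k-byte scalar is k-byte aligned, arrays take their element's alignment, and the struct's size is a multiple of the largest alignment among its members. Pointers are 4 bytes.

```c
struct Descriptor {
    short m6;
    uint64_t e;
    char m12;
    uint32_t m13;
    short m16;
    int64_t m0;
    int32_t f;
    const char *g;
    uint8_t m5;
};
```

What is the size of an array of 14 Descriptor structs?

784

@0: m6 [2B, align 2] → 2
+6 pad (align 8)
@8: e [8B, align 8] → 16
@16: m12 [1B, align 1] → 17
+3 pad (align 4)
@20: m13 [4B, align 4] → 24
@24: m16 [2B, align 2] → 26
+6 pad (align 8)
@32: m0 [8B, align 8] → 40
@40: f [4B, align 4] → 44
@44: g [4B, align 4] → 48
@48: m5 [1B, align 1] → 49
+7 tail pad (align 8)
size 56, align 8
array of 14: 14 × 56 = 784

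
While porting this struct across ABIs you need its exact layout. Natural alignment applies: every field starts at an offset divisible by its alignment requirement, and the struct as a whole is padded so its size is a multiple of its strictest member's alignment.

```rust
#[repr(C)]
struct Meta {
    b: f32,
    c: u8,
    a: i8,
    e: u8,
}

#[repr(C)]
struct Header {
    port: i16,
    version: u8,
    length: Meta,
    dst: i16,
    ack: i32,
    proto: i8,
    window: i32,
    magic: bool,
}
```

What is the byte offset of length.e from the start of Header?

Meta: 0..4  b  (4B, 4-aligned); 4..5  c  (1B, 1-aligned); 5..6  a  (1B, 1-aligned); 6..7  e  (1B, 1-aligned); 7..8  -- tail padding (1B); sizeof = 8, alignof = 4
0..2  port  (2B, 2-aligned)
2..3  version  (1B, 1-aligned)
3..4  -- padding (1B)
4..12  length  (8B, 4-aligned)
within Meta: e at 6
4 + 6 = 10

10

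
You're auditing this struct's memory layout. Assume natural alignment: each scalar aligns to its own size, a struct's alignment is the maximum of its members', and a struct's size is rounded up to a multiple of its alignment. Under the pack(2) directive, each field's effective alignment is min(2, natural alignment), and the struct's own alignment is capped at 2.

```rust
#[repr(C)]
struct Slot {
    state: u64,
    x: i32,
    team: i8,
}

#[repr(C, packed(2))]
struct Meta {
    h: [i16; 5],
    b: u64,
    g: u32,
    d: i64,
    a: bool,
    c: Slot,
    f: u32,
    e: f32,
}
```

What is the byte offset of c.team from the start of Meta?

44

Slot: @0: state [8B, align 8] → 8; @8: x [4B, align 4] → 12; @12: team [1B, align 1] → 13; +3 tail pad (align 8); size 16, align 8
@0: h [10B, align 2] → 10
@10: b [8B, align 2] → 18
@18: g [4B, align 2] → 22
@22: d [8B, align 2] → 30
@30: a [1B, align 1] → 31
+1 pad (align 2)
@32: c [16B, align 2] → 48
within Slot: team at 12
32 + 12 = 44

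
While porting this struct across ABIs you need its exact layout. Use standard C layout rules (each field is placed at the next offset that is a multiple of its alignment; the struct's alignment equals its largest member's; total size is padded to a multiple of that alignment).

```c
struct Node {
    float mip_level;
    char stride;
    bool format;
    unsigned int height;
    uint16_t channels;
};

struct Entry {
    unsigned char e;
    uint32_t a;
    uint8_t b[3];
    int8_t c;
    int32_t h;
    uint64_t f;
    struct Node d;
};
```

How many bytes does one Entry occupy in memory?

Node: 0..4  mip_level  (4B, 4-aligned); 4..5  stride  (1B, 1-aligned); 5..6  format  (1B, 1-aligned); 6..8  -- padding (2B); 8..12  height  (4B, 4-aligned); 12..14  channels  (2B, 2-aligned); 14..16  -- tail padding (2B); sizeof = 16, alignof = 4
0..1  e  (1B, 1-aligned)
1..4  -- padding (3B)
4..8  a  (4B, 4-aligned)
8..11  b  (3B, 1-aligned)
11..12  c  (1B, 1-aligned)
12..16  h  (4B, 4-aligned)
16..24  f  (8B, 8-aligned)
24..40  d  (16B, 4-aligned)
sizeof = 40, alignof = 8

40 bytes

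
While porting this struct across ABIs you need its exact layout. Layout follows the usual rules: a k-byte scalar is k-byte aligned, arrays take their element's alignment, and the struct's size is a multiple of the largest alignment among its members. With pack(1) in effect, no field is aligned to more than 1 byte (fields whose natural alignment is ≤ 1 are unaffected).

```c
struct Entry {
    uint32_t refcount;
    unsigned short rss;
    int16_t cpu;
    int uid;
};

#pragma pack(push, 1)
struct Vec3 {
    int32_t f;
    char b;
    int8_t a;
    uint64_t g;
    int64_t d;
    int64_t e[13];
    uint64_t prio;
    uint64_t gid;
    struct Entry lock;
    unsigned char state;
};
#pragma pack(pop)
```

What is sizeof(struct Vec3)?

Entry: refcount at 0 (size 4, align 4) → ends 4; rss at 4 (size 2, align 2) → ends 6; cpu at 6 (size 2, align 2) → ends 8; uid at 8 (size 4, align 4) → ends 12; total 12 bytes, alignment 4
f at 0 (size 4, align 1) → ends 4
b at 4 (size 1, align 1) → ends 5
a at 5 (size 1, align 1) → ends 6
g at 6 (size 8, align 1) → ends 14
d at 14 (size 8, align 1) → ends 22
e at 22 (size 104, align 1) → ends 126
prio at 126 (size 8, align 1) → ends 134
gid at 134 (size 8, align 1) → ends 142
lock at 142 (size 12, align 1) → ends 154
state at 154 (size 1, align 1) → ends 155
total 155 bytes, alignment 1

155 bytes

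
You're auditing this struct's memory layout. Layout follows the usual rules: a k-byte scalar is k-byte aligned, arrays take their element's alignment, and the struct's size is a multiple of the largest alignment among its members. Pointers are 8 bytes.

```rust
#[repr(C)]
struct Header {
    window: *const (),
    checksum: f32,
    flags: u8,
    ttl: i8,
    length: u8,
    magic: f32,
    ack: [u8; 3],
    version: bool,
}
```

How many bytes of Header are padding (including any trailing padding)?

window at 0 (size 8, align 8) → ends 8
checksum at 8 (size 4, align 4) → ends 12
flags at 12 (size 1, align 1) → ends 13
ttl at 13 (size 1, align 1) → ends 14
length at 14 (size 1, align 1) → ends 15
pad 1 to align 4 for magic
magic at 16 (size 4, align 4) → ends 20
ack at 20 (size 3, align 1) → ends 23
version at 23 (size 1, align 1) → ends 24
total 24 bytes, alignment 8
data bytes 23, size 24 → padding 1

1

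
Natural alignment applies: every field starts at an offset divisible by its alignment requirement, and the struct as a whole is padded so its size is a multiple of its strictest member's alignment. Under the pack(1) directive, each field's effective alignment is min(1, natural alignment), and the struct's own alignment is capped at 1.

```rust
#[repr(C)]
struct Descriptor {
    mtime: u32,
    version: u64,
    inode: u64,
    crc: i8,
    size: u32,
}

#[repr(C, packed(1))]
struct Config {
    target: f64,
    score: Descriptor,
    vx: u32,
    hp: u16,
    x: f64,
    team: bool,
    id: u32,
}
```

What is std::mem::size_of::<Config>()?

Descriptor: 0..4  mtime  (4B, 4-aligned); 4..8  -- padding (4B); 8..16  version  (8B, 8-aligned); 16..24  inode  (8B, 8-aligned); 24..25  crc  (1B, 1-aligned); 25..28  -- padding (3B); 28..32  size  (4B, 4-aligned); sizeof = 32, alignof = 8
0..8  target  (8B, 1-aligned)
8..40  score  (32B, 1-aligned)
40..44  vx  (4B, 1-aligned)
44..46  hp  (2B, 1-aligned)
46..54  x  (8B, 1-aligned)
54..55  team  (1B, 1-aligned)
55..59  id  (4B, 1-aligned)
sizeof = 59, alignof = 1

59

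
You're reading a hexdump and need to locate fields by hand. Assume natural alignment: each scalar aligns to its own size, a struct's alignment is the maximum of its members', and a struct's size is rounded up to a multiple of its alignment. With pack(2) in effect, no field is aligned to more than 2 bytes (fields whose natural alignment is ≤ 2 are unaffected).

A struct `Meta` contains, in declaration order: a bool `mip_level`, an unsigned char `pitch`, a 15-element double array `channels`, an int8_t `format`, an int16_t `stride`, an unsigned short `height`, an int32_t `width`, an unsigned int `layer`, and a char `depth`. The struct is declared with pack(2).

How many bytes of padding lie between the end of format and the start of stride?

1

mip_level at 0 (size 1, align 1) → ends 1
pitch at 1 (size 1, align 1) → ends 2
channels at 2 (size 120, align 2) → ends 122
format at 122 (size 1, align 1) → ends 123
pad 1 to align 2 for stride
stride at 124 (size 2, align 2) → ends 126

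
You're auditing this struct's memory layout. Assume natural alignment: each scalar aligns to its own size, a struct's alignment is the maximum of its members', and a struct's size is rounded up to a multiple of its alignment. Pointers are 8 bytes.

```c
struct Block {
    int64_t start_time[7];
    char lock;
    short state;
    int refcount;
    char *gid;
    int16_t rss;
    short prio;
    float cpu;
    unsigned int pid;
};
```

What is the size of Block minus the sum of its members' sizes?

start_time at 0 (size 56, align 8) → ends 56
lock at 56 (size 1, align 1) → ends 57
pad 1 to align 2 for state
state at 58 (size 2, align 2) → ends 60
refcount at 60 (size 4, align 4) → ends 64
gid at 64 (size 8, align 8) → ends 72
rss at 72 (size 2, align 2) → ends 74
prio at 74 (size 2, align 2) → ends 76
cpu at 76 (size 4, align 4) → ends 80
pid at 80 (size 4, align 4) → ends 84
tail pad 4 to reach multiple of 8
total 88 bytes, alignment 8
data bytes 83, size 88 → padding 5

5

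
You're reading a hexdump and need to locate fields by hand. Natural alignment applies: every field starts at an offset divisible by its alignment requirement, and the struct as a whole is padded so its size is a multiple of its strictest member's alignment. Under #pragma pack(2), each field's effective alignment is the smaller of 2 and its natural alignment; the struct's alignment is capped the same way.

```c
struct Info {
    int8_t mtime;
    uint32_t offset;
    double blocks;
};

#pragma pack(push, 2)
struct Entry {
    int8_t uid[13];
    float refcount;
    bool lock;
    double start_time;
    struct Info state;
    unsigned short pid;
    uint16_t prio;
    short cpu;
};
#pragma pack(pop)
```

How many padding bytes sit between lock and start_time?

1

Info: mtime at 0 (size 1, align 1) → ends 1; pad 3 to align 4 for offset; offset at 4 (size 4, align 4) → ends 8; blocks at 8 (size 8, align 8) → ends 16; total 16 bytes, alignment 8
uid at 0 (size 13, align 1) → ends 13
pad 1 to align 2 for refcount
refcount at 14 (size 4, align 2) → ends 18
lock at 18 (size 1, align 1) → ends 19
pad 1 to align 2 for start_time
start_time at 20 (size 8, align 2) → ends 28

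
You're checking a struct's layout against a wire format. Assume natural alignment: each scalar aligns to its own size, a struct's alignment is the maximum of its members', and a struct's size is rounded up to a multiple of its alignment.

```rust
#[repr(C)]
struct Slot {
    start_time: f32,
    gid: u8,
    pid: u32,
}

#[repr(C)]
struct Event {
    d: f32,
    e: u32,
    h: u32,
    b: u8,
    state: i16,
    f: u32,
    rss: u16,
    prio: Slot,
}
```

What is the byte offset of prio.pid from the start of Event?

32

Slot: 0..4  start_time  (4B, 4-aligned); 4..5  gid  (1B, 1-aligned); 5..8  -- padding (3B); 8..12  pid  (4B, 4-aligned); sizeof = 12, alignof = 4
0..4  d  (4B, 4-aligned)
4..8  e  (4B, 4-aligned)
8..12  h  (4B, 4-aligned)
12..13  b  (1B, 1-aligned)
13..14  -- padding (1B)
14..16  state  (2B, 2-aligned)
16..20  f  (4B, 4-aligned)
20..22  rss  (2B, 2-aligned)
22..24  -- padding (2B)
24..36  prio  (12B, 4-aligned)
within Slot: pid at 8
24 + 8 = 32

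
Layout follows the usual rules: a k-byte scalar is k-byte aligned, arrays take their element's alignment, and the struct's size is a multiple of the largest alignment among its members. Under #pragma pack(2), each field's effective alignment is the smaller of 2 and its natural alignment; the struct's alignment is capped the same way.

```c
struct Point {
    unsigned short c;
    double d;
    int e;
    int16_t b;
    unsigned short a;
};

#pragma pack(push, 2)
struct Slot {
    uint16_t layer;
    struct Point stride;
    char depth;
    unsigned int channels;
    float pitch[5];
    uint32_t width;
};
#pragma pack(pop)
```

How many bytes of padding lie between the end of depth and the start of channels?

Point: 0..2  c  (2B, 2-aligned); 2..8  -- padding (6B); 8..16  d  (8B, 8-aligned); 16..20  e  (4B, 4-aligned); 20..22  b  (2B, 2-aligned); 22..24  a  (2B, 2-aligned); sizeof = 24, alignof = 8
0..2  layer  (2B, 2-aligned)
2..26  stride  (24B, 2-aligned)
26..27  depth  (1B, 1-aligned)
27..28  -- padding (1B)
28..32  channels  (4B, 2-aligned)

1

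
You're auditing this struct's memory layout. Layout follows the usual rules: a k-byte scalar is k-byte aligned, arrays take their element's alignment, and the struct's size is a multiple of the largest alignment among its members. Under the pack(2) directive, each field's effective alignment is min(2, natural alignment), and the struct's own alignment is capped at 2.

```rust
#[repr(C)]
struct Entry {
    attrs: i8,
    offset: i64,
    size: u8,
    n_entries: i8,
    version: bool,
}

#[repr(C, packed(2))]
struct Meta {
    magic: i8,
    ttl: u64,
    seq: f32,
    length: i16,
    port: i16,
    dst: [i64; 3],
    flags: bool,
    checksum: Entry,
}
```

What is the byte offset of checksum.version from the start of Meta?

Entry: attrs at 0 (size 1, align 1) → ends 1; pad 7 to align 8 for offset; offset at 8 (size 8, align 8) → ends 16; size at 16 (size 1, align 1) → ends 17; n_entries at 17 (size 1, align 1) → ends 18; version at 18 (size 1, align 1) → ends 19; tail pad 5 to reach multiple of 8; total 24 bytes, alignment 8
magic at 0 (size 1, align 1) → ends 1
pad 1 to align 2 for ttl
ttl at 2 (size 8, align 2) → ends 10
seq at 10 (size 4, align 2) → ends 14
length at 14 (size 2, align 2) → ends 16
port at 16 (size 2, align 2) → ends 18
dst at 18 (size 24, align 2) → ends 42
flags at 42 (size 1, align 1) → ends 43
pad 1 to align 2 for checksum
checksum at 44 (size 24, align 2) → ends 68
within Entry: version at 18
44 + 18 = 62

62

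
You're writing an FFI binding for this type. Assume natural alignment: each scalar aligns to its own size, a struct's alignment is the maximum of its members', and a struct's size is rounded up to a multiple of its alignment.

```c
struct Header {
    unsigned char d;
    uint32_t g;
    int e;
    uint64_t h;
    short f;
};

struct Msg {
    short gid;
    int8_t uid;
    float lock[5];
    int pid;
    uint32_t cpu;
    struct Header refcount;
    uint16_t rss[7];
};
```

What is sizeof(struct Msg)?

Header: d at 0 (size 1, align 1) → ends 1; pad 3 to align 4 for g; g at 4 (size 4, align 4) → ends 8; e at 8 (size 4, align 4) → ends 12; pad 4 to align 8 for h; h at 16 (size 8, align 8) → ends 24; f at 24 (size 2, align 2) → ends 26; tail pad 6 to reach multiple of 8; total 32 bytes, alignment 8
gid at 0 (size 2, align 2) → ends 2
uid at 2 (size 1, align 1) → ends 3
pad 1 to align 4 for lock
lock at 4 (size 20, align 4) → ends 24
pid at 24 (size 4, align 4) → ends 28
cpu at 28 (size 4, align 4) → ends 32
refcount at 32 (size 32, align 8) → ends 64
rss at 64 (size 14, align 2) → ends 78
tail pad 2 to reach multiple of 8
total 80 bytes, alignment 8

80 bytes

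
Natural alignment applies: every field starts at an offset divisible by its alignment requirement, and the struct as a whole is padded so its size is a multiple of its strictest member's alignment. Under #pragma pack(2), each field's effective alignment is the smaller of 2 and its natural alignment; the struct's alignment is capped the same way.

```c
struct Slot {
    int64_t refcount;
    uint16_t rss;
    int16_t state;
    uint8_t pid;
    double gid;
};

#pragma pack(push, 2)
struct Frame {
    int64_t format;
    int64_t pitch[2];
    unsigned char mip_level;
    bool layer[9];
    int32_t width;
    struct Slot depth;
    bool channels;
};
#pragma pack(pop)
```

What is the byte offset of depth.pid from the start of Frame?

50

Slot: @0: refcount [8B, align 8] → 8; @8: rss [2B, align 2] → 10; @10: state [2B, align 2] → 12; @12: pid [1B, align 1] → 13; +3 pad (align 8); @16: gid [8B, align 8] → 24; size 24, align 8
@0: format [8B, align 2] → 8
@8: pitch [16B, align 2] → 24
@24: mip_level [1B, align 1] → 25
@25: layer [9B, align 1] → 34
@34: width [4B, align 2] → 38
@38: depth [24B, align 2] → 62
within Slot: pid at 12
38 + 12 = 50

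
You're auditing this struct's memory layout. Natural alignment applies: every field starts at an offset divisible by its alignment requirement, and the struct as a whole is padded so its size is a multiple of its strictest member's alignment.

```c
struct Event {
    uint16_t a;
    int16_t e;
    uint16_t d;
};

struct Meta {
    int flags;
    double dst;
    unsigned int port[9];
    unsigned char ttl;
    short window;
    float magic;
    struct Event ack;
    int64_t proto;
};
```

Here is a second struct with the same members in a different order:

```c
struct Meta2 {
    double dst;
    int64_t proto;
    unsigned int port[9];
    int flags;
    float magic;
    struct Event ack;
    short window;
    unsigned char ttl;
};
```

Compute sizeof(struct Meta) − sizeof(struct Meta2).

Event: 0..2  a  (2B, 2-aligned); 2..4  e  (2B, 2-aligned); 4..6  d  (2B, 2-aligned); sizeof = 6, alignof = 2
0..4  flags  (4B, 4-aligned)
4..8  -- padding (4B)
8..16  dst  (8B, 8-aligned)
16..52  port  (36B, 4-aligned)
52..53  ttl  (1B, 1-aligned)
53..54  -- padding (1B)
54..56  window  (2B, 2-aligned)
56..60  magic  (4B, 4-aligned)
60..66  ack  (6B, 2-aligned)
66..72  -- padding (6B)
72..80  proto  (8B, 8-aligned)
sizeof = 80, alignof = 8
— Meta2 —
0..8  dst  (8B, 8-aligned)
8..16  proto  (8B, 8-aligned)
16..52  port  (36B, 4-aligned)
52..56  flags  (4B, 4-aligned)
56..60  magic  (4B, 4-aligned)
60..66  ack  (6B, 2-aligned)
66..68  window  (2B, 2-aligned)
68..69  ttl  (1B, 1-aligned)
69..72  -- tail padding (3B)
sizeof = 72, alignof = 8
80 − 72 = 8

8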